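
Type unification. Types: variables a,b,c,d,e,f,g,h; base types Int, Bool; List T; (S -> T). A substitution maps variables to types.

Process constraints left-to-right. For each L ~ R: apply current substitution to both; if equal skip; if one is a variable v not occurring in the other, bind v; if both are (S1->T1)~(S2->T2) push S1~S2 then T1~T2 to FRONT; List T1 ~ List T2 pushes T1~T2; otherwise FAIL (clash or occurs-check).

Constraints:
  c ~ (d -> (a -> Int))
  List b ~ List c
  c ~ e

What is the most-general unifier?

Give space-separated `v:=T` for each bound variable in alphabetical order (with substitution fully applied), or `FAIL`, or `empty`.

Answer: b:=(d -> (a -> Int)) c:=(d -> (a -> Int)) e:=(d -> (a -> Int))

Derivation:
step 1: unify c ~ (d -> (a -> Int))  [subst: {-} | 2 pending]
  bind c := (d -> (a -> Int))
step 2: unify List b ~ List (d -> (a -> Int))  [subst: {c:=(d -> (a -> Int))} | 1 pending]
  -> decompose List: push b~(d -> (a -> Int))
step 3: unify b ~ (d -> (a -> Int))  [subst: {c:=(d -> (a -> Int))} | 1 pending]
  bind b := (d -> (a -> Int))
step 4: unify (d -> (a -> Int)) ~ e  [subst: {c:=(d -> (a -> Int)), b:=(d -> (a -> Int))} | 0 pending]
  bind e := (d -> (a -> Int))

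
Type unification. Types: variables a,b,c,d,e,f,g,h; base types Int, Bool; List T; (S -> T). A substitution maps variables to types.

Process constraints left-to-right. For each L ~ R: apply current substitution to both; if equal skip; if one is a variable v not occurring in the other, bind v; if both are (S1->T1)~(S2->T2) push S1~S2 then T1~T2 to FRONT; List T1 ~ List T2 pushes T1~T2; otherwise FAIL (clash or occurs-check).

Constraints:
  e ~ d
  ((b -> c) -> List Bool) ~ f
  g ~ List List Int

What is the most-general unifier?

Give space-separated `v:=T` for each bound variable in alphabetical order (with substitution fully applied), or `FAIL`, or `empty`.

Answer: e:=d f:=((b -> c) -> List Bool) g:=List List Int

Derivation:
step 1: unify e ~ d  [subst: {-} | 2 pending]
  bind e := d
step 2: unify ((b -> c) -> List Bool) ~ f  [subst: {e:=d} | 1 pending]
  bind f := ((b -> c) -> List Bool)
step 3: unify g ~ List List Int  [subst: {e:=d, f:=((b -> c) -> List Bool)} | 0 pending]
  bind g := List List Int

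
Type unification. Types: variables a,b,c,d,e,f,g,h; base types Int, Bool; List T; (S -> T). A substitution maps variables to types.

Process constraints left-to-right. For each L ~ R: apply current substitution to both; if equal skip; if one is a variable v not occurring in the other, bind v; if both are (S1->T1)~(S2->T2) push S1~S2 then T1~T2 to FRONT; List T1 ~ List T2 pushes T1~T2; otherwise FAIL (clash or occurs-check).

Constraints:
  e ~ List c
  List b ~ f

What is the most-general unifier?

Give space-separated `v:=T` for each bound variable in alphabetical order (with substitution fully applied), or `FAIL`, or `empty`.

step 1: unify e ~ List c  [subst: {-} | 1 pending]
  bind e := List c
step 2: unify List b ~ f  [subst: {e:=List c} | 0 pending]
  bind f := List b

Answer: e:=List c f:=List b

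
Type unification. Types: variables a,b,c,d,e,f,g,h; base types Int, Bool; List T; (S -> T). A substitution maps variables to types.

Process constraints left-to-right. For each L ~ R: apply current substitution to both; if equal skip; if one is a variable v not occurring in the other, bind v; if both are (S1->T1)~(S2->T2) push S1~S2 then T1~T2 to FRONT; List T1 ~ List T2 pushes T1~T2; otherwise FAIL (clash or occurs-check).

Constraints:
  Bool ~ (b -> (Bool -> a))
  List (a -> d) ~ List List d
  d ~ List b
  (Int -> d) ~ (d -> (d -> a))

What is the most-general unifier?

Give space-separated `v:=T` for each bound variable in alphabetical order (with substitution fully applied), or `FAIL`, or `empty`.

Answer: FAIL

Derivation:
step 1: unify Bool ~ (b -> (Bool -> a))  [subst: {-} | 3 pending]
  clash: Bool vs (b -> (Bool -> a))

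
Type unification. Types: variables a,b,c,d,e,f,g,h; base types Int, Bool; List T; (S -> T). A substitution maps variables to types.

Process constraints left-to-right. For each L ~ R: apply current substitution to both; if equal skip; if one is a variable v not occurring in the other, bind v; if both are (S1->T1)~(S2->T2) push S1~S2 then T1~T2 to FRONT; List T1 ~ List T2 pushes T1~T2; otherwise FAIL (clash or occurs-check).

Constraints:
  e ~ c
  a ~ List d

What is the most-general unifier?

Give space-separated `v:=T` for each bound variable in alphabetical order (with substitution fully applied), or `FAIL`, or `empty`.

step 1: unify e ~ c  [subst: {-} | 1 pending]
  bind e := c
step 2: unify a ~ List d  [subst: {e:=c} | 0 pending]
  bind a := List d

Answer: a:=List d e:=c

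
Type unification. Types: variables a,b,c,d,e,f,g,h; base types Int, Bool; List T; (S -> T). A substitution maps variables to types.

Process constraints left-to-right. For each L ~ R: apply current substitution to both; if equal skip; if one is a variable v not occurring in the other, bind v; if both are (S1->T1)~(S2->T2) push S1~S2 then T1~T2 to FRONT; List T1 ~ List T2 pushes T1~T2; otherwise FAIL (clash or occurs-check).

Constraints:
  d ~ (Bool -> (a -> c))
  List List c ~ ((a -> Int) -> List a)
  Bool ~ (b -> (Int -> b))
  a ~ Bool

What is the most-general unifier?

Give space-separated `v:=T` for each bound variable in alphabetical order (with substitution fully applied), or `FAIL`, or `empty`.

step 1: unify d ~ (Bool -> (a -> c))  [subst: {-} | 3 pending]
  bind d := (Bool -> (a -> c))
step 2: unify List List c ~ ((a -> Int) -> List a)  [subst: {d:=(Bool -> (a -> c))} | 2 pending]
  clash: List List c vs ((a -> Int) -> List a)

Answer: FAIL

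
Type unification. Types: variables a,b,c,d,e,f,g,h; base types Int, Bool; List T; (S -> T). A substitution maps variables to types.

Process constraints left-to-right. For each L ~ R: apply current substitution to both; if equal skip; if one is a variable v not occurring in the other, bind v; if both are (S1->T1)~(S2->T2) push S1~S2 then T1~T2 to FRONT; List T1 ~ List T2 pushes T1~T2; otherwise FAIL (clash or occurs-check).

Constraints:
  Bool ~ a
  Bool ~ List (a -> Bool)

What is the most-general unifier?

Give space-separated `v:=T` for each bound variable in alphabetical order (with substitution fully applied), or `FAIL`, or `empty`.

step 1: unify Bool ~ a  [subst: {-} | 1 pending]
  bind a := Bool
step 2: unify Bool ~ List (Bool -> Bool)  [subst: {a:=Bool} | 0 pending]
  clash: Bool vs List (Bool -> Bool)

Answer: FAIL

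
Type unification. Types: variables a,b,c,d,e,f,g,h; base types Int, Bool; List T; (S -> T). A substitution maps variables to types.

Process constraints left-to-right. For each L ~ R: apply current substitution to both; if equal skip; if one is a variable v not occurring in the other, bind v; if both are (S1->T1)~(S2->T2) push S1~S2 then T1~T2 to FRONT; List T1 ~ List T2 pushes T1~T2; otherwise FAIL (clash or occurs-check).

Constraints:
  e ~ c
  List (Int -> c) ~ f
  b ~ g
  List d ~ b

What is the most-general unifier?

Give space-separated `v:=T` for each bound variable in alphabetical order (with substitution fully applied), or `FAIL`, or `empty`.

step 1: unify e ~ c  [subst: {-} | 3 pending]
  bind e := c
step 2: unify List (Int -> c) ~ f  [subst: {e:=c} | 2 pending]
  bind f := List (Int -> c)
step 3: unify b ~ g  [subst: {e:=c, f:=List (Int -> c)} | 1 pending]
  bind b := g
step 4: unify List d ~ g  [subst: {e:=c, f:=List (Int -> c), b:=g} | 0 pending]
  bind g := List d

Answer: b:=List d e:=c f:=List (Int -> c) g:=List d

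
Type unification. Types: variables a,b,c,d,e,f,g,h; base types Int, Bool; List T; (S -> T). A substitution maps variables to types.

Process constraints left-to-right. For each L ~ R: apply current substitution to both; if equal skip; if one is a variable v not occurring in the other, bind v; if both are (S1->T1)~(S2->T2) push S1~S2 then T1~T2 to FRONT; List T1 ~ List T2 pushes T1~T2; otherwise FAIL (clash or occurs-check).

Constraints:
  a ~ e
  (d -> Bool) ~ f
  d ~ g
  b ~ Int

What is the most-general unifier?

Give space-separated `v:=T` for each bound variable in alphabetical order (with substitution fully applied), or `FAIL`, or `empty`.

step 1: unify a ~ e  [subst: {-} | 3 pending]
  bind a := e
step 2: unify (d -> Bool) ~ f  [subst: {a:=e} | 2 pending]
  bind f := (d -> Bool)
step 3: unify d ~ g  [subst: {a:=e, f:=(d -> Bool)} | 1 pending]
  bind d := g
step 4: unify b ~ Int  [subst: {a:=e, f:=(d -> Bool), d:=g} | 0 pending]
  bind b := Int

Answer: a:=e b:=Int d:=g f:=(g -> Bool)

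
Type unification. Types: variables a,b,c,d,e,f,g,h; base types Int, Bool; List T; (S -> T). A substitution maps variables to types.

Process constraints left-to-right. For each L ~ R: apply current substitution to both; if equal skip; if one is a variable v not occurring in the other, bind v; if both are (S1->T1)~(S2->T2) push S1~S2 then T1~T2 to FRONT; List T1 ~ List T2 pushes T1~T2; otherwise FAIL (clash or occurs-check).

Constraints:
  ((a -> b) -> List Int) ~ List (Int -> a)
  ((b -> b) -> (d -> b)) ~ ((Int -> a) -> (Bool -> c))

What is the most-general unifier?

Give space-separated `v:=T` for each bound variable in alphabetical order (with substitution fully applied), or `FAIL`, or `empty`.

step 1: unify ((a -> b) -> List Int) ~ List (Int -> a)  [subst: {-} | 1 pending]
  clash: ((a -> b) -> List Int) vs List (Int -> a)

Answer: FAIL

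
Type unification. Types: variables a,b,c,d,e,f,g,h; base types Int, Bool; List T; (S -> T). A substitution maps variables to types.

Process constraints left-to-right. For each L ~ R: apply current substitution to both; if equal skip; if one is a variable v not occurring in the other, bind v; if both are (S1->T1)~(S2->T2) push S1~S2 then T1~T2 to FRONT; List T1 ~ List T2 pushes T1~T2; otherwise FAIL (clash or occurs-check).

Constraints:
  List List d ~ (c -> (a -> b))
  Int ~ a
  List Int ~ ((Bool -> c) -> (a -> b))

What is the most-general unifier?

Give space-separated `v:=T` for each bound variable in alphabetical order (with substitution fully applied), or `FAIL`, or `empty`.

Answer: FAIL

Derivation:
step 1: unify List List d ~ (c -> (a -> b))  [subst: {-} | 2 pending]
  clash: List List d vs (c -> (a -> b))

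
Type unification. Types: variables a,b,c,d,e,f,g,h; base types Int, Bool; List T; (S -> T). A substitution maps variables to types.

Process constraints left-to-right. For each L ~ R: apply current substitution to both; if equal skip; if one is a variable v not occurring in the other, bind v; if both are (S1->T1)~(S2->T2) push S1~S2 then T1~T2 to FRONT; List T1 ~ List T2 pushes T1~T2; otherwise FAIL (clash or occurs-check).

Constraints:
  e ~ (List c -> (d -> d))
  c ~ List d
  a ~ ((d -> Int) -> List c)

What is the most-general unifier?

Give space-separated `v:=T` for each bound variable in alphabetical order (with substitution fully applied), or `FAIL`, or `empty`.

step 1: unify e ~ (List c -> (d -> d))  [subst: {-} | 2 pending]
  bind e := (List c -> (d -> d))
step 2: unify c ~ List d  [subst: {e:=(List c -> (d -> d))} | 1 pending]
  bind c := List d
step 3: unify a ~ ((d -> Int) -> List List d)  [subst: {e:=(List c -> (d -> d)), c:=List d} | 0 pending]
  bind a := ((d -> Int) -> List List d)

Answer: a:=((d -> Int) -> List List d) c:=List d e:=(List List d -> (d -> d))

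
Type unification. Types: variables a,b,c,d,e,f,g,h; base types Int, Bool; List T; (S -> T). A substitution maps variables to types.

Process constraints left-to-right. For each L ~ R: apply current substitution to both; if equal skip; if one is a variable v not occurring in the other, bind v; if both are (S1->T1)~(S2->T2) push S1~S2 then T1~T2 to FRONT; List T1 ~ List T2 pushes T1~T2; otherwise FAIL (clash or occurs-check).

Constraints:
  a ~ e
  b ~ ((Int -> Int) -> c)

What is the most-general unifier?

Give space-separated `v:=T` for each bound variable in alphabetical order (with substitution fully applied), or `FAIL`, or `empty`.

Answer: a:=e b:=((Int -> Int) -> c)

Derivation:
step 1: unify a ~ e  [subst: {-} | 1 pending]
  bind a := e
step 2: unify b ~ ((Int -> Int) -> c)  [subst: {a:=e} | 0 pending]
  bind b := ((Int -> Int) -> c)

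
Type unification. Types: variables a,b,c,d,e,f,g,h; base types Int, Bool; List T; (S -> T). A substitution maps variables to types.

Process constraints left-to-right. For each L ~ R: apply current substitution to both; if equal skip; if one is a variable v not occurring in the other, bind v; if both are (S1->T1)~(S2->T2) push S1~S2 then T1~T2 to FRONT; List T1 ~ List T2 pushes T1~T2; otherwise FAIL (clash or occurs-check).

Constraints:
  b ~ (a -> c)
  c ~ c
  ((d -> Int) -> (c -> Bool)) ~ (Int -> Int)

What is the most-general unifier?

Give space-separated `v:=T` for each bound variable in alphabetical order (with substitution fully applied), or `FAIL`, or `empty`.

step 1: unify b ~ (a -> c)  [subst: {-} | 2 pending]
  bind b := (a -> c)
step 2: unify c ~ c  [subst: {b:=(a -> c)} | 1 pending]
  -> identical, skip
step 3: unify ((d -> Int) -> (c -> Bool)) ~ (Int -> Int)  [subst: {b:=(a -> c)} | 0 pending]
  -> decompose arrow: push (d -> Int)~Int, (c -> Bool)~Int
step 4: unify (d -> Int) ~ Int  [subst: {b:=(a -> c)} | 1 pending]
  clash: (d -> Int) vs Int

Answer: FAIL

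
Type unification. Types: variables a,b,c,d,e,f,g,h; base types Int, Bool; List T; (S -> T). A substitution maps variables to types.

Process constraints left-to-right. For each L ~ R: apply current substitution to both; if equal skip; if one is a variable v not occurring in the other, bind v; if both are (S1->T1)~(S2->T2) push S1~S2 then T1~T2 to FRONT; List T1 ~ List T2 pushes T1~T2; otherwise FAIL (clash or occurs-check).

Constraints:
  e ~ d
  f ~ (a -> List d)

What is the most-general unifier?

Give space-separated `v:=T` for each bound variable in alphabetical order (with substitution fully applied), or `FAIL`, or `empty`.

Answer: e:=d f:=(a -> List d)

Derivation:
step 1: unify e ~ d  [subst: {-} | 1 pending]
  bind e := d
step 2: unify f ~ (a -> List d)  [subst: {e:=d} | 0 pending]
  bind f := (a -> List d)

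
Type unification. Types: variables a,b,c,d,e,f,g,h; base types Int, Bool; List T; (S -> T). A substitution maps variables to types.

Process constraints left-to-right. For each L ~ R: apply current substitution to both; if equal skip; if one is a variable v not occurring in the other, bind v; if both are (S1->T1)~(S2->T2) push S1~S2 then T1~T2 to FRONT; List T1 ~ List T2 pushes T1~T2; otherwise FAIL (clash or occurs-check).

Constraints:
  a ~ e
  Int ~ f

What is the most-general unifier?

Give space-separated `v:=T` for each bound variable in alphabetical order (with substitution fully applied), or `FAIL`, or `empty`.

Answer: a:=e f:=Int

Derivation:
step 1: unify a ~ e  [subst: {-} | 1 pending]
  bind a := e
step 2: unify Int ~ f  [subst: {a:=e} | 0 pending]
  bind f := Int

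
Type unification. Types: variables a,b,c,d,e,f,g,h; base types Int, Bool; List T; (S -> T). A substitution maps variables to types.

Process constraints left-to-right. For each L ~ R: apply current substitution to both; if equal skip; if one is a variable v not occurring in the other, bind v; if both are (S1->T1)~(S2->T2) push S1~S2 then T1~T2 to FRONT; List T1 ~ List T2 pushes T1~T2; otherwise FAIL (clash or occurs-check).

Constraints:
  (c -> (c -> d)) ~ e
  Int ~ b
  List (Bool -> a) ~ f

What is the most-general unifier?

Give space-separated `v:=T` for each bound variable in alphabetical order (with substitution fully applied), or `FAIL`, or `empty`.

step 1: unify (c -> (c -> d)) ~ e  [subst: {-} | 2 pending]
  bind e := (c -> (c -> d))
step 2: unify Int ~ b  [subst: {e:=(c -> (c -> d))} | 1 pending]
  bind b := Int
step 3: unify List (Bool -> a) ~ f  [subst: {e:=(c -> (c -> d)), b:=Int} | 0 pending]
  bind f := List (Bool -> a)

Answer: b:=Int e:=(c -> (c -> d)) f:=List (Bool -> a)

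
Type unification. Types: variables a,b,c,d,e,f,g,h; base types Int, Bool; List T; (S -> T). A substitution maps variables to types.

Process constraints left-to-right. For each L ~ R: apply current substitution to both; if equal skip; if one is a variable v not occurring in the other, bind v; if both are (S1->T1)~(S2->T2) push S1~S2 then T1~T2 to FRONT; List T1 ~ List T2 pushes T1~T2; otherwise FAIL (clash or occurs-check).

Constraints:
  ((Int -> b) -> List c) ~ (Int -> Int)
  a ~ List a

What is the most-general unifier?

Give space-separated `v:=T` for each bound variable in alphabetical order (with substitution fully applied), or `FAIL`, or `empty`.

step 1: unify ((Int -> b) -> List c) ~ (Int -> Int)  [subst: {-} | 1 pending]
  -> decompose arrow: push (Int -> b)~Int, List c~Int
step 2: unify (Int -> b) ~ Int  [subst: {-} | 2 pending]
  clash: (Int -> b) vs Int

Answer: FAIL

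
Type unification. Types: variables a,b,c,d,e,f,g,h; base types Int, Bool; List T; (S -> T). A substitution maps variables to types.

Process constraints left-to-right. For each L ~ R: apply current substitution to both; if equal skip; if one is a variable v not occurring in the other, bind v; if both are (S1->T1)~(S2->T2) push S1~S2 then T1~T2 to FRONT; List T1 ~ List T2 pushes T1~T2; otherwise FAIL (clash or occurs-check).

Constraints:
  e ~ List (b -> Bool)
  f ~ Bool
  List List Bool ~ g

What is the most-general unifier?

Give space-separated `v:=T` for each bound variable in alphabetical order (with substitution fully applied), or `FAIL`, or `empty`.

step 1: unify e ~ List (b -> Bool)  [subst: {-} | 2 pending]
  bind e := List (b -> Bool)
step 2: unify f ~ Bool  [subst: {e:=List (b -> Bool)} | 1 pending]
  bind f := Bool
step 3: unify List List Bool ~ g  [subst: {e:=List (b -> Bool), f:=Bool} | 0 pending]
  bind g := List List Bool

Answer: e:=List (b -> Bool) f:=Bool g:=List List Bool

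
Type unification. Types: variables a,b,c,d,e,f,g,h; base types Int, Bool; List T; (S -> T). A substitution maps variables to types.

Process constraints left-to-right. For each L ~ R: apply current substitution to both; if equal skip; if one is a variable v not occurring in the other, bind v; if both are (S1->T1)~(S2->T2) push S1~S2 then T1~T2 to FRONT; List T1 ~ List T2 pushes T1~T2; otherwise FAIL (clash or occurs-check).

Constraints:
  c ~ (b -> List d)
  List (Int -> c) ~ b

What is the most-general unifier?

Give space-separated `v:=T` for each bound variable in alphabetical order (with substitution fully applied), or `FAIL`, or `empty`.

step 1: unify c ~ (b -> List d)  [subst: {-} | 1 pending]
  bind c := (b -> List d)
step 2: unify List (Int -> (b -> List d)) ~ b  [subst: {c:=(b -> List d)} | 0 pending]
  occurs-check fail

Answer: FAIL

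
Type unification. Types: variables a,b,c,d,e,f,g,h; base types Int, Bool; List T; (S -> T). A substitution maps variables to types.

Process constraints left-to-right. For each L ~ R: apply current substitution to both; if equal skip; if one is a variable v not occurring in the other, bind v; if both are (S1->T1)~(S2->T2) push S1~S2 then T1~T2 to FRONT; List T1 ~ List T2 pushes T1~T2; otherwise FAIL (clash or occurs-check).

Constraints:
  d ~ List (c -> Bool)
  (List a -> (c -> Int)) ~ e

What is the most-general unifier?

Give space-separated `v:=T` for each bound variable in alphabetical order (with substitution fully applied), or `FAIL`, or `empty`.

step 1: unify d ~ List (c -> Bool)  [subst: {-} | 1 pending]
  bind d := List (c -> Bool)
step 2: unify (List a -> (c -> Int)) ~ e  [subst: {d:=List (c -> Bool)} | 0 pending]
  bind e := (List a -> (c -> Int))

Answer: d:=List (c -> Bool) e:=(List a -> (c -> Int))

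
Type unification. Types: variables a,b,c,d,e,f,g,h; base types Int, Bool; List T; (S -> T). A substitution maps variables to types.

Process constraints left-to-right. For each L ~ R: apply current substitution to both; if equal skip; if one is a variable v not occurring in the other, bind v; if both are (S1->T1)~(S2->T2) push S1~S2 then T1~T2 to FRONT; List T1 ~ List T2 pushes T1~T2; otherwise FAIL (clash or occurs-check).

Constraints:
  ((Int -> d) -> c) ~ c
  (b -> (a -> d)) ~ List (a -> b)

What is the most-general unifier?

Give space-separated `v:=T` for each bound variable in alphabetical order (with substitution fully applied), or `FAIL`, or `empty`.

step 1: unify ((Int -> d) -> c) ~ c  [subst: {-} | 1 pending]
  occurs-check fail

Answer: FAIL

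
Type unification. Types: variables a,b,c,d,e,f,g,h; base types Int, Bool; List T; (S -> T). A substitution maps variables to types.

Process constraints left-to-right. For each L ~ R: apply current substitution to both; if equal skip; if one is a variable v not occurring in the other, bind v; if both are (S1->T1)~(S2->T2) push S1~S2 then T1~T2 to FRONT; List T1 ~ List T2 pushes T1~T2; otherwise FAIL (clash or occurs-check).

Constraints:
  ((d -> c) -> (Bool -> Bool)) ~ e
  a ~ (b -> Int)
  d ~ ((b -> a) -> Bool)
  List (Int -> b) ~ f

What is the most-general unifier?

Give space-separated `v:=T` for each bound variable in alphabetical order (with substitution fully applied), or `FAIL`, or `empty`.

step 1: unify ((d -> c) -> (Bool -> Bool)) ~ e  [subst: {-} | 3 pending]
  bind e := ((d -> c) -> (Bool -> Bool))
step 2: unify a ~ (b -> Int)  [subst: {e:=((d -> c) -> (Bool -> Bool))} | 2 pending]
  bind a := (b -> Int)
step 3: unify d ~ ((b -> (b -> Int)) -> Bool)  [subst: {e:=((d -> c) -> (Bool -> Bool)), a:=(b -> Int)} | 1 pending]
  bind d := ((b -> (b -> Int)) -> Bool)
step 4: unify List (Int -> b) ~ f  [subst: {e:=((d -> c) -> (Bool -> Bool)), a:=(b -> Int), d:=((b -> (b -> Int)) -> Bool)} | 0 pending]
  bind f := List (Int -> b)

Answer: a:=(b -> Int) d:=((b -> (b -> Int)) -> Bool) e:=((((b -> (b -> Int)) -> Bool) -> c) -> (Bool -> Bool)) f:=List (Int -> b)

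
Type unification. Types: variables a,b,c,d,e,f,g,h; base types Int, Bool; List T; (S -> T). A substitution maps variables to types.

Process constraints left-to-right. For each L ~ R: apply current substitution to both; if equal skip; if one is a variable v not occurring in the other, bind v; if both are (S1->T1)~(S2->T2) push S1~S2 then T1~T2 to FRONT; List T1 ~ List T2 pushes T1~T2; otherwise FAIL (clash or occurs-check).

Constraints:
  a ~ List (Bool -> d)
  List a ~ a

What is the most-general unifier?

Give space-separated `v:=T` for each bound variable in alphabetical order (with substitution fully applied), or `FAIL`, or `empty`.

Answer: FAIL

Derivation:
step 1: unify a ~ List (Bool -> d)  [subst: {-} | 1 pending]
  bind a := List (Bool -> d)
step 2: unify List List (Bool -> d) ~ List (Bool -> d)  [subst: {a:=List (Bool -> d)} | 0 pending]
  -> decompose List: push List (Bool -> d)~(Bool -> d)
step 3: unify List (Bool -> d) ~ (Bool -> d)  [subst: {a:=List (Bool -> d)} | 0 pending]
  clash: List (Bool -> d) vs (Bool -> d)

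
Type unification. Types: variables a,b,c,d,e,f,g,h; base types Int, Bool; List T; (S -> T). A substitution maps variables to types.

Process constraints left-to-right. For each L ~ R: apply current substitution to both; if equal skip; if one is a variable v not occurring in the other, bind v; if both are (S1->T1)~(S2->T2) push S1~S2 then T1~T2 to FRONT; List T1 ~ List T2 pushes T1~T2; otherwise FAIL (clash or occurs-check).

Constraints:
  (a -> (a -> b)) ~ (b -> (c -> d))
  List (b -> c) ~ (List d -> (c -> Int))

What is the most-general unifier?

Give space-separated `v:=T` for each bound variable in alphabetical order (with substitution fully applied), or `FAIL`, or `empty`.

step 1: unify (a -> (a -> b)) ~ (b -> (c -> d))  [subst: {-} | 1 pending]
  -> decompose arrow: push a~b, (a -> b)~(c -> d)
step 2: unify a ~ b  [subst: {-} | 2 pending]
  bind a := b
step 3: unify (b -> b) ~ (c -> d)  [subst: {a:=b} | 1 pending]
  -> decompose arrow: push b~c, b~d
step 4: unify b ~ c  [subst: {a:=b} | 2 pending]
  bind b := c
step 5: unify c ~ d  [subst: {a:=b, b:=c} | 1 pending]
  bind c := d
step 6: unify List (d -> d) ~ (List d -> (d -> Int))  [subst: {a:=b, b:=c, c:=d} | 0 pending]
  clash: List (d -> d) vs (List d -> (d -> Int))

Answer: FAIL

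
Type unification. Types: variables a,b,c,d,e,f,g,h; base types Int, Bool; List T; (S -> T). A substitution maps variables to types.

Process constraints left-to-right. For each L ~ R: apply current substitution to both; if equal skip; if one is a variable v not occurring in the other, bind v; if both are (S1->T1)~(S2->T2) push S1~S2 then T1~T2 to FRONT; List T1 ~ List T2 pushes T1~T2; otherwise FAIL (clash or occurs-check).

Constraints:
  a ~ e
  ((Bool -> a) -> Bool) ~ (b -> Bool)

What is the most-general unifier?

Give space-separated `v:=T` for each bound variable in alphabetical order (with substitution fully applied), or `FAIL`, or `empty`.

step 1: unify a ~ e  [subst: {-} | 1 pending]
  bind a := e
step 2: unify ((Bool -> e) -> Bool) ~ (b -> Bool)  [subst: {a:=e} | 0 pending]
  -> decompose arrow: push (Bool -> e)~b, Bool~Bool
step 3: unify (Bool -> e) ~ b  [subst: {a:=e} | 1 pending]
  bind b := (Bool -> e)
step 4: unify Bool ~ Bool  [subst: {a:=e, b:=(Bool -> e)} | 0 pending]
  -> identical, skip

Answer: a:=e b:=(Bool -> e)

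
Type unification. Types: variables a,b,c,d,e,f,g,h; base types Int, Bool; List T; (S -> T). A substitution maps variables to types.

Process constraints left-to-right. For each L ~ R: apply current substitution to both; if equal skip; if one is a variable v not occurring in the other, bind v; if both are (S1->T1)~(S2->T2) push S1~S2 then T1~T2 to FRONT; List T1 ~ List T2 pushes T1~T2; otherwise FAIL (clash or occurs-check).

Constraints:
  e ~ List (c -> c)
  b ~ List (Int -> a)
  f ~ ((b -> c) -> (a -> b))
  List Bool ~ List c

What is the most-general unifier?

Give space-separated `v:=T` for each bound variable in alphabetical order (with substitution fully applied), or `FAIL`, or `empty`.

step 1: unify e ~ List (c -> c)  [subst: {-} | 3 pending]
  bind e := List (c -> c)
step 2: unify b ~ List (Int -> a)  [subst: {e:=List (c -> c)} | 2 pending]
  bind b := List (Int -> a)
step 3: unify f ~ ((List (Int -> a) -> c) -> (a -> List (Int -> a)))  [subst: {e:=List (c -> c), b:=List (Int -> a)} | 1 pending]
  bind f := ((List (Int -> a) -> c) -> (a -> List (Int -> a)))
step 4: unify List Bool ~ List c  [subst: {e:=List (c -> c), b:=List (Int -> a), f:=((List (Int -> a) -> c) -> (a -> List (Int -> a)))} | 0 pending]
  -> decompose List: push Bool~c
step 5: unify Bool ~ c  [subst: {e:=List (c -> c), b:=List (Int -> a), f:=((List (Int -> a) -> c) -> (a -> List (Int -> a)))} | 0 pending]
  bind c := Bool

Answer: b:=List (Int -> a) c:=Bool e:=List (Bool -> Bool) f:=((List (Int -> a) -> Bool) -> (a -> List (Int -> a)))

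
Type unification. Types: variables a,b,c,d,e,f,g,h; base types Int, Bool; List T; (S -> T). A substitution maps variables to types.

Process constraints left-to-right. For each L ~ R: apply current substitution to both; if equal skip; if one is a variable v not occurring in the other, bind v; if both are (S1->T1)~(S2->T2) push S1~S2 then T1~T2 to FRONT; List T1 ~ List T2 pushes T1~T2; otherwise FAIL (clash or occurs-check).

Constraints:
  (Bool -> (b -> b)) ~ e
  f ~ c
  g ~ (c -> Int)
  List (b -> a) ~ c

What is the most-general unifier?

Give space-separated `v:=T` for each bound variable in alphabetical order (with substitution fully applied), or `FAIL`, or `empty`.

step 1: unify (Bool -> (b -> b)) ~ e  [subst: {-} | 3 pending]
  bind e := (Bool -> (b -> b))
step 2: unify f ~ c  [subst: {e:=(Bool -> (b -> b))} | 2 pending]
  bind f := c
step 3: unify g ~ (c -> Int)  [subst: {e:=(Bool -> (b -> b)), f:=c} | 1 pending]
  bind g := (c -> Int)
step 4: unify List (b -> a) ~ c  [subst: {e:=(Bool -> (b -> b)), f:=c, g:=(c -> Int)} | 0 pending]
  bind c := List (b -> a)

Answer: c:=List (b -> a) e:=(Bool -> (b -> b)) f:=List (b -> a) g:=(List (b -> a) -> Int)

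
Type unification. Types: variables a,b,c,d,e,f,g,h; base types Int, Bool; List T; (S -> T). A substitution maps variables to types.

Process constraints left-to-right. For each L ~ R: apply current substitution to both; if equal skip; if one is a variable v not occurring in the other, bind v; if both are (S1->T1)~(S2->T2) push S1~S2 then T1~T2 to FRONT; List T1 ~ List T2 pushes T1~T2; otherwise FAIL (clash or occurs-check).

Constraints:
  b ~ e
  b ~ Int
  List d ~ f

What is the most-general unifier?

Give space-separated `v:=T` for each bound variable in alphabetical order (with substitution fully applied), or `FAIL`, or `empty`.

step 1: unify b ~ e  [subst: {-} | 2 pending]
  bind b := e
step 2: unify e ~ Int  [subst: {b:=e} | 1 pending]
  bind e := Int
step 3: unify List d ~ f  [subst: {b:=e, e:=Int} | 0 pending]
  bind f := List d

Answer: b:=Int e:=Int f:=List d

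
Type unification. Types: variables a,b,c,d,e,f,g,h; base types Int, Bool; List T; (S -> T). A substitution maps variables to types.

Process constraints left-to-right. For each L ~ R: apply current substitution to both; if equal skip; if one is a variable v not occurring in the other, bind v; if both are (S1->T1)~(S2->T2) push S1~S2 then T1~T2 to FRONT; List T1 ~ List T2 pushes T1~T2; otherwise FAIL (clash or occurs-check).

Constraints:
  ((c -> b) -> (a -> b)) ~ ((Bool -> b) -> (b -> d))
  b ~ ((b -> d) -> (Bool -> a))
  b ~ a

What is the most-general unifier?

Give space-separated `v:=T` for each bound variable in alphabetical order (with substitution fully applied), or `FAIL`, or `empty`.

Answer: FAIL

Derivation:
step 1: unify ((c -> b) -> (a -> b)) ~ ((Bool -> b) -> (b -> d))  [subst: {-} | 2 pending]
  -> decompose arrow: push (c -> b)~(Bool -> b), (a -> b)~(b -> d)
step 2: unify (c -> b) ~ (Bool -> b)  [subst: {-} | 3 pending]
  -> decompose arrow: push c~Bool, b~b
step 3: unify c ~ Bool  [subst: {-} | 4 pending]
  bind c := Bool
step 4: unify b ~ b  [subst: {c:=Bool} | 3 pending]
  -> identical, skip
step 5: unify (a -> b) ~ (b -> d)  [subst: {c:=Bool} | 2 pending]
  -> decompose arrow: push a~b, b~d
step 6: unify a ~ b  [subst: {c:=Bool} | 3 pending]
  bind a := b
step 7: unify b ~ d  [subst: {c:=Bool, a:=b} | 2 pending]
  bind b := d
step 8: unify d ~ ((d -> d) -> (Bool -> d))  [subst: {c:=Bool, a:=b, b:=d} | 1 pending]
  occurs-check fail: d in ((d -> d) -> (Bool -> d))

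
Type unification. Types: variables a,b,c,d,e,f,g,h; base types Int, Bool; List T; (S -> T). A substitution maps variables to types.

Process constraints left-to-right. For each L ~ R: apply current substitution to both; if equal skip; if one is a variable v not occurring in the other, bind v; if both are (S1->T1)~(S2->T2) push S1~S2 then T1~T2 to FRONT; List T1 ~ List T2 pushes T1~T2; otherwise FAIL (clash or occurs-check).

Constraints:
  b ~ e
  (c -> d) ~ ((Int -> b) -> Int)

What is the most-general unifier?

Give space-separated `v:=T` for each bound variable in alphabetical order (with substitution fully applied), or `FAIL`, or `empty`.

Answer: b:=e c:=(Int -> e) d:=Int

Derivation:
step 1: unify b ~ e  [subst: {-} | 1 pending]
  bind b := e
step 2: unify (c -> d) ~ ((Int -> e) -> Int)  [subst: {b:=e} | 0 pending]
  -> decompose arrow: push c~(Int -> e), d~Int
step 3: unify c ~ (Int -> e)  [subst: {b:=e} | 1 pending]
  bind c := (Int -> e)
step 4: unify d ~ Int  [subst: {b:=e, c:=(Int -> e)} | 0 pending]
  bind d := Int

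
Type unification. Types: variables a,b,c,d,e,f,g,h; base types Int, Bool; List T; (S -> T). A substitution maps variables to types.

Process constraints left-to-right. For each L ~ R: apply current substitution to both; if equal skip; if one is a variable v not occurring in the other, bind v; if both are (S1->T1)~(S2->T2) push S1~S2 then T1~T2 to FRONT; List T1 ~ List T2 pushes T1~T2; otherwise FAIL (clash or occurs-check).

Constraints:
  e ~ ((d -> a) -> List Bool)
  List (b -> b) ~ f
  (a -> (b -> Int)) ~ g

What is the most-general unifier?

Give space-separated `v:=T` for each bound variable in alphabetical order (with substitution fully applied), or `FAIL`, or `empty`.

Answer: e:=((d -> a) -> List Bool) f:=List (b -> b) g:=(a -> (b -> Int))

Derivation:
step 1: unify e ~ ((d -> a) -> List Bool)  [subst: {-} | 2 pending]
  bind e := ((d -> a) -> List Bool)
step 2: unify List (b -> b) ~ f  [subst: {e:=((d -> a) -> List Bool)} | 1 pending]
  bind f := List (b -> b)
step 3: unify (a -> (b -> Int)) ~ g  [subst: {e:=((d -> a) -> List Bool), f:=List (b -> b)} | 0 pending]
  bind g := (a -> (b -> Int))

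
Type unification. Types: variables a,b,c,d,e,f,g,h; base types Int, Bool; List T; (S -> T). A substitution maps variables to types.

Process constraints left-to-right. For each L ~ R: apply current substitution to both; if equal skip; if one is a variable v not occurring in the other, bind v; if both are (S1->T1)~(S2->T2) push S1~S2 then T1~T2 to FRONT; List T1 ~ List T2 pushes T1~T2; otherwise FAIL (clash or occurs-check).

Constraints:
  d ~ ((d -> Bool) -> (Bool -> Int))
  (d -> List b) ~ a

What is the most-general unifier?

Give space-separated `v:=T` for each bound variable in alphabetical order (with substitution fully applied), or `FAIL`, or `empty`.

step 1: unify d ~ ((d -> Bool) -> (Bool -> Int))  [subst: {-} | 1 pending]
  occurs-check fail: d in ((d -> Bool) -> (Bool -> Int))

Answer: FAIL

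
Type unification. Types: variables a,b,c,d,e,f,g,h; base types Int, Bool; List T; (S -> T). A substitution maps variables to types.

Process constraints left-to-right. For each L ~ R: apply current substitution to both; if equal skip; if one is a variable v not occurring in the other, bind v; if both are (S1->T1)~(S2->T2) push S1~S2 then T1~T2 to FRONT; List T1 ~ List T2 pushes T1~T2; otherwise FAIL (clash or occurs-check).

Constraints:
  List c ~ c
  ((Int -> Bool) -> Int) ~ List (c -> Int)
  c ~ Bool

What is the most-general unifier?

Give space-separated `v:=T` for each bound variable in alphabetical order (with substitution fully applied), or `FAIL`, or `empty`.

Answer: FAIL

Derivation:
step 1: unify List c ~ c  [subst: {-} | 2 pending]
  occurs-check fail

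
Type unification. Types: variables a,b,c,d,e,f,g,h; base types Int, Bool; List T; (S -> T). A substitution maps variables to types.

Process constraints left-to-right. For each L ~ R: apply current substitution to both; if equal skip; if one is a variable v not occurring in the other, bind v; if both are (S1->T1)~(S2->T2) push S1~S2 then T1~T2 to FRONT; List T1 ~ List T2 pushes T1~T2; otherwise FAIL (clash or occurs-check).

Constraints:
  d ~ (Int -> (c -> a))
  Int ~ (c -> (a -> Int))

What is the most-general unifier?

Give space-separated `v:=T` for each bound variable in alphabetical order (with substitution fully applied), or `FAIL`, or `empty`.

step 1: unify d ~ (Int -> (c -> a))  [subst: {-} | 1 pending]
  bind d := (Int -> (c -> a))
step 2: unify Int ~ (c -> (a -> Int))  [subst: {d:=(Int -> (c -> a))} | 0 pending]
  clash: Int vs (c -> (a -> Int))

Answer: FAIL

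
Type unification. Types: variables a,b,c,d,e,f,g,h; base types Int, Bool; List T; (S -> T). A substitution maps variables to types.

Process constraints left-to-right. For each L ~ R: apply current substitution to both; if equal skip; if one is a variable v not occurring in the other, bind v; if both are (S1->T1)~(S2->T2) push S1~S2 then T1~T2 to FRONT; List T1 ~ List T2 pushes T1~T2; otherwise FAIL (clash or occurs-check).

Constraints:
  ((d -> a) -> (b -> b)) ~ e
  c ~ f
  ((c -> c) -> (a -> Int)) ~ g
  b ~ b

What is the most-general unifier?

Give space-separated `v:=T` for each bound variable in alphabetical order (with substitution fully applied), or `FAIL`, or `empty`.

step 1: unify ((d -> a) -> (b -> b)) ~ e  [subst: {-} | 3 pending]
  bind e := ((d -> a) -> (b -> b))
step 2: unify c ~ f  [subst: {e:=((d -> a) -> (b -> b))} | 2 pending]
  bind c := f
step 3: unify ((f -> f) -> (a -> Int)) ~ g  [subst: {e:=((d -> a) -> (b -> b)), c:=f} | 1 pending]
  bind g := ((f -> f) -> (a -> Int))
step 4: unify b ~ b  [subst: {e:=((d -> a) -> (b -> b)), c:=f, g:=((f -> f) -> (a -> Int))} | 0 pending]
  -> identical, skip

Answer: c:=f e:=((d -> a) -> (b -> b)) g:=((f -> f) -> (a -> Int))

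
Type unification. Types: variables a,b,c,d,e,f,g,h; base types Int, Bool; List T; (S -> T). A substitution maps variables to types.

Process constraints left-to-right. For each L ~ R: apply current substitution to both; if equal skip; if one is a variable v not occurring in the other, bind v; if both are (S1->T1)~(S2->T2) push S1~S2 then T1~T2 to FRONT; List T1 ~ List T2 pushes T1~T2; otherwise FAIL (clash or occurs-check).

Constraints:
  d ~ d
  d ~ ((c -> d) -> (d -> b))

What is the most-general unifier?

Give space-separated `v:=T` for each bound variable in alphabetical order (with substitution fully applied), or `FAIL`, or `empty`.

step 1: unify d ~ d  [subst: {-} | 1 pending]
  -> identical, skip
step 2: unify d ~ ((c -> d) -> (d -> b))  [subst: {-} | 0 pending]
  occurs-check fail: d in ((c -> d) -> (d -> b))

Answer: FAIL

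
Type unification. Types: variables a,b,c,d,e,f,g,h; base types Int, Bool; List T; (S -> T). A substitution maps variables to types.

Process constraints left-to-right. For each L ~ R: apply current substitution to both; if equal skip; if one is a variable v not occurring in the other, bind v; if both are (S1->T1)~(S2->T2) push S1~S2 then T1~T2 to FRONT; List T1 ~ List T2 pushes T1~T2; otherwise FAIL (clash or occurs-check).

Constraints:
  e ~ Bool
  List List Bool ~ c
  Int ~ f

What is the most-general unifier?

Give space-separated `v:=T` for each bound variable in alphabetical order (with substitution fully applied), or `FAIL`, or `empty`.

step 1: unify e ~ Bool  [subst: {-} | 2 pending]
  bind e := Bool
step 2: unify List List Bool ~ c  [subst: {e:=Bool} | 1 pending]
  bind c := List List Bool
step 3: unify Int ~ f  [subst: {e:=Bool, c:=List List Bool} | 0 pending]
  bind f := Int

Answer: c:=List List Bool e:=Bool f:=Int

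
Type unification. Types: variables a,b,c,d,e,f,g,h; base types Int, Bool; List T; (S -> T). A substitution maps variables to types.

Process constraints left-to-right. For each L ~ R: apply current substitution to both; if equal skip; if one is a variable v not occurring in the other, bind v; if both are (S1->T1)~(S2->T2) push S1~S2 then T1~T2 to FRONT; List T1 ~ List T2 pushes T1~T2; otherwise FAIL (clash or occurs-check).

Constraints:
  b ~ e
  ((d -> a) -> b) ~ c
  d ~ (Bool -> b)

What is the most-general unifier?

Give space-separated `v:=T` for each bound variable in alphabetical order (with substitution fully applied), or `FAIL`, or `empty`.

step 1: unify b ~ e  [subst: {-} | 2 pending]
  bind b := e
step 2: unify ((d -> a) -> e) ~ c  [subst: {b:=e} | 1 pending]
  bind c := ((d -> a) -> e)
step 3: unify d ~ (Bool -> e)  [subst: {b:=e, c:=((d -> a) -> e)} | 0 pending]
  bind d := (Bool -> e)

Answer: b:=e c:=(((Bool -> e) -> a) -> e) d:=(Bool -> e)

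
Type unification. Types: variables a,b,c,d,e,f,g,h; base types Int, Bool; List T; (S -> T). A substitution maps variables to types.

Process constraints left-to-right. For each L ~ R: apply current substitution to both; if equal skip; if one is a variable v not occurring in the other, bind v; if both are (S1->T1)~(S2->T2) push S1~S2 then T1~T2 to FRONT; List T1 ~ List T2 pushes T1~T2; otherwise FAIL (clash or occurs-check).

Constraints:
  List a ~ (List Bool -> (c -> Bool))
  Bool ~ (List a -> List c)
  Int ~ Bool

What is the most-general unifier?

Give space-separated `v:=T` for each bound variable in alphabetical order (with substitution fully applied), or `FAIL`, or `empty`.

step 1: unify List a ~ (List Bool -> (c -> Bool))  [subst: {-} | 2 pending]
  clash: List a vs (List Bool -> (c -> Bool))

Answer: FAIL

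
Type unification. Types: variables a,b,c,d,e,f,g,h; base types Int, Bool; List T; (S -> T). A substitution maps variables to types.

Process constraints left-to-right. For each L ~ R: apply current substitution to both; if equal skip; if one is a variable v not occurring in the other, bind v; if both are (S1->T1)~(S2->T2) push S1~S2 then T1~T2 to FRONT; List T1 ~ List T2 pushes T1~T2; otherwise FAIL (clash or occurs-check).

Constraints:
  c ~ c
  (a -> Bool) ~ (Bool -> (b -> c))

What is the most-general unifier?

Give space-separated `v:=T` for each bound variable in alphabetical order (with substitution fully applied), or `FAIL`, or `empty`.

Answer: FAIL

Derivation:
step 1: unify c ~ c  [subst: {-} | 1 pending]
  -> identical, skip
step 2: unify (a -> Bool) ~ (Bool -> (b -> c))  [subst: {-} | 0 pending]
  -> decompose arrow: push a~Bool, Bool~(b -> c)
step 3: unify a ~ Bool  [subst: {-} | 1 pending]
  bind a := Bool
step 4: unify Bool ~ (b -> c)  [subst: {a:=Bool} | 0 pending]
  clash: Bool vs (b -> c)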